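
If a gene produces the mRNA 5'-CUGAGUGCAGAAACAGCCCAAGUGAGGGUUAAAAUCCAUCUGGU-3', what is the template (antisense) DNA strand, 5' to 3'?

Replace U with T to get the coding DNA strand: CTGAGTGCAGAAACAGCCCAAGTGAGGGTTAAAATCCATCTGGT. The template strand is its reverse complement (complement GACTCACGTCTTTGTCGGGTTCACTCCCAATTTTAGGTAGACCA, then reverse).

5′-ACCAGATGGATTTTAACCCTCACTTGGGCTGTTTCTGCACTCAG-3′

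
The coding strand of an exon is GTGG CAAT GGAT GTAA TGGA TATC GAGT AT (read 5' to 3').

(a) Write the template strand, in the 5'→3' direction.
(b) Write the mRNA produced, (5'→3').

(a) 5'-ATACTCGATATCCATTACATCCATTGCCAC-3'
(b) 5'-GUGGCAAUGGAUGUAAUGGAUAUCGAGUAU-3'

(a) The template strand is the reverse complement of the coding strand: complement CACCGTTACCTACATTACCTATAGCTCATA, then reverse.
(b) mRNA matches the coding strand with T→U.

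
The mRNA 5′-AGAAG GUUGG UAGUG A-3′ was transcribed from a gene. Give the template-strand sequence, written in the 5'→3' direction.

5'-TCACTACCAACCTTCT-3'

Replace U with T to get the coding DNA strand: AGAAGGTTGGTAGTGA. The template strand is its reverse complement (complement TCTTCCAACCATCACT, then reverse).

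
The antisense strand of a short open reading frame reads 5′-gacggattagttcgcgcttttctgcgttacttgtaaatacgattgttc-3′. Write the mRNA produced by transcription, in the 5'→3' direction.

5'-GAACAAUCGUAUUUACAAGUAACGCAGAAAAGCGCGAACUAAUCCGUC-3'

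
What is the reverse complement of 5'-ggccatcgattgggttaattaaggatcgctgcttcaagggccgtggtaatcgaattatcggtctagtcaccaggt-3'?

5'-ACCTGGTGACTAGACCGATAATTCGATTACCACGGCCCTTGAAGCAGCGATCCTTAATTAACCCAATCGATGGCC-3'

Complement each base (A↔T, G↔C): CCGGTAGCTAACCCAATTAATTCCTAGCGACGAAGTTCCCGGCACCATTAGCTTAATAGCCAGATCAGTGGTCCA. Then reverse.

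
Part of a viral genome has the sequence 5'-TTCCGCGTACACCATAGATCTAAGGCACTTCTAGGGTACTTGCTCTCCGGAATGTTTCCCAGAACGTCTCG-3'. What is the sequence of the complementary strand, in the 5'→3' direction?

5'-CGAGACGTTCTGGGAAACATTCCGGAGAGCAAGTACCCTAGAAGTGCCTTAGATCTATGGTGTACGCGGAA-3'

Pairing A↔T and G↔C gives AAGGCGCATGTGGTATCTAGATTCCGTGAAGATCCCATGAACGAGAGGCCTTACAAAGGGTCTTGCAGAGC, running 3'→5'. Reverse for the 5'→3' convention.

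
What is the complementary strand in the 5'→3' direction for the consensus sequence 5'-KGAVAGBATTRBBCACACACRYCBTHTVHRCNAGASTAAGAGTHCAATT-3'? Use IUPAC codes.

5′-AATTGDACTCTTASTCTNGYDBADAVGRYGTGTGTGVVYAATVCTBTCM-3′

Standard pairs A↔T, G↔C; ambiguity codes pair R↔Y, K↔M, S↔S, B↔V, H↔D, N↔N. Complement (MCTBTCVTAAYVVGTGTGTGYRGVADABDYGNTCTSATTCTCADGTTAA), then reverse for 5'→3'.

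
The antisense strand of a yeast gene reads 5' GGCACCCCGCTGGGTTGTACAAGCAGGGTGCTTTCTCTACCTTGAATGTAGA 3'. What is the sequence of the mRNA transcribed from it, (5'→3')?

RNA polymerase reads the template 3'→5' and synthesizes mRNA 5'→3' by base-pairing (A→U, T→A, G↔C). The complement of the template is CCGTGGGGCGACCCAACATGTTCGTCCCACGAAAGAGATGGAACTTACATCT; antiparallel, so 5'→3' the coding strand is TCTACATTCAAGGTAGAGAAAGCACCCTGCTTGTACAACCCAGCGGGGTGCC. Replace T with U for the mRNA.

5′-UCUACAUUCAAGGUAGAGAAAGCACCCUGCUUGUACAACCCAGCGGGGUGCC-3′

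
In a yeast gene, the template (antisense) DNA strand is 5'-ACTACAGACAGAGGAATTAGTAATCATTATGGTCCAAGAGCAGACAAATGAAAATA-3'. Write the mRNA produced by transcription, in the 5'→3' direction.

5′-UAUUUUCAUUUGUCUGCUCUUGGACCAUAAUGAUUACUAAUUCCUCUGUCUGUAGU-3′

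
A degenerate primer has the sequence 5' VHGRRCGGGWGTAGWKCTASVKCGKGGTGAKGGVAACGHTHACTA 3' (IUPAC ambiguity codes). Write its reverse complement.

Standard pairs A↔T, G↔C; ambiguity codes pair R↔Y, K↔M, W↔W, S↔S, H↔D, V↔B. Complement (BDCYYGCCCWCATCWMGATSBMGCMCCACTMCCBTTGCDADTGAT), then reverse for 5'→3'.

5'-TAGTDADCGTTBCCMTCACCMCGMBSTAGMWCTACWCCCGYYCDB-3'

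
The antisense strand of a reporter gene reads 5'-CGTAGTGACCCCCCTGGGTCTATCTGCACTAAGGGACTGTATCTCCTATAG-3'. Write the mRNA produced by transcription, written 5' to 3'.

5′-CUAUAGGAGAUACAGUCCCUUAGUGCAGAUAGACCCAGGGGGGUCACUACG-3′

RNA polymerase reads the template 3'→5' and synthesizes mRNA 5'→3' by base-pairing (A→U, T→A, G↔C). The complement of the template is GCATCACTGGGGGGACCCAGATAGACGTGATTCCCTGACATAGAGGATATC; antiparallel, so 5'→3' the coding strand is CTATAGGAGATACAGTCCCTTAGTGCAGATAGACCCAGGGGGGTCACTACG. Replace T with U for the mRNA.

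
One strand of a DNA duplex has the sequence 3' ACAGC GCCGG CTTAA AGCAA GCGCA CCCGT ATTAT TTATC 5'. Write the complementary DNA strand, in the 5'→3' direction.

5′-TGTCGCGGCCGAATTTCGTTCGCGTGGGCATAATAAATAG-3′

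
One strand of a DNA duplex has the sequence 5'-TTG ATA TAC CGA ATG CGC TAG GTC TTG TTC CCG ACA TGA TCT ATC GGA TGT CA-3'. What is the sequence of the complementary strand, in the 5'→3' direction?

5'-TGACATCCGATAGATCATGTCGGGAACAAGACCTAGCGCATTCGGTATATCAA-3'

The complement of TTGATATACCGAATGCGCTAGGTCTTGTTCCCGACATGATCTATCGGATGTCA is AACTATATGGCTTACGCGATCCAGAACAAGGGCTGTACTAGATAGCCTACAGT (A↔T, G↔C). DNA strands are antiparallel, so the complementary strand runs 3'→5'; reversing gives the 5'→3' form.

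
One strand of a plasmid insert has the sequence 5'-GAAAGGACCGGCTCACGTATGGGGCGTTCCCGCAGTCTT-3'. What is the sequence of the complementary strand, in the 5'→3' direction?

The complement of GAAAGGACCGGCTCACGTATGGGGCGTTCCCGCAGTCTT is CTTTCCTGGCCGAGTGCATACCCCGCAAGGGCGTCAGAA (A↔T, G↔C). DNA strands are antiparallel, so the complementary strand runs 3'→5'; reversing gives the 5'→3' form.

5'-AAGACTGCGGGAACGCCCCATACGTGAGCCGGTCCTTTC-3'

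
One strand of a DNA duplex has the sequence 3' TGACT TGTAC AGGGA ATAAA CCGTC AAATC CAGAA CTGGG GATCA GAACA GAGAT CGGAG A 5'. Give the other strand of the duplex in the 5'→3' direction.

5'-ACTGAACATGTCCCTTATTTGGCAGTTTAGGTCTTGACCCCTAGTCTTGTCTCTAGCCTCT-3'

The strand is given 3'→5', so its complement runs 5'→3' in the same left-to-right order: pair each base A↔T, G↔C.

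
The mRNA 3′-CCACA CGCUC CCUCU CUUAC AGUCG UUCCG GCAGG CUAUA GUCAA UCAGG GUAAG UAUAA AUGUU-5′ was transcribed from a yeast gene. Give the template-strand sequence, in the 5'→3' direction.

5'-GGTGTGCGAGGGAGAGAATGTCAGCAAGGCCGTCCGATATCAGTTAGTCCCATTCATATTTACAA-3'

Written 5'→3' the mRNA is UUGUAAAUAUGAAUGGGACUAACUGAUAUCGGACGGCCUUGCUGACAUUCUCUCCCUCGCACACC, so the coding DNA strand is TTGTAAATATGAATGGGACTAACTGATATCGGACGGCCTTGCTGACATTCTCTCCCTCGCACACC. The template is its reverse complement.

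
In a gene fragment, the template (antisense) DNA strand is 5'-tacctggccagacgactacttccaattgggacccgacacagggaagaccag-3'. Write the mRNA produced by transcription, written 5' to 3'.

The mRNA has the sequence of the coding strand (reverse complement of the template) with T→U. Reverse complement of TACCTGGCCAGACGACTACTTCCAATTGGGACCCGACACAGGGAAGACCAG is CTGGTCTTCCCTGTGTCGGGTCCCAATTGGAAGTAGTCGTCTGGCCAGGTA; then T→U.

5'-CUGGUCUUCCCUGUGUCGGGUCCCAAUUGGAAGUAGUCGUCUGGCCAGGUA-3'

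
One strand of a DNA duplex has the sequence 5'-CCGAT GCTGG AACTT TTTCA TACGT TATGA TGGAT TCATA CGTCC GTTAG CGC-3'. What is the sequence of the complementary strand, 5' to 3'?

5'-GCGCTAACGGACGTATGAATCCATCATAACGTATGAAAAAGTTCCAGCATCGG-3'

Pairing A↔T and G↔C gives GGCTACGACCTTGAAAAAGTATGCAATACTACCTAAGTATGCAGGCAATCGCG, running 3'→5'. Reverse for the 5'→3' convention.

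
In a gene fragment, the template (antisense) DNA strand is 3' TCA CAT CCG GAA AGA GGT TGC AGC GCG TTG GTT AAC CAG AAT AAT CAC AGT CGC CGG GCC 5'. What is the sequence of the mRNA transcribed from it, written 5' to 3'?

5'-AGUGUAGGCCUUUCUCCAACGUCGCGCAACCAAUUGGUCUUAUUAGUGUCAGCGGCCCGG-3'

Reading the template 3'→5' as shown, RNA polymerase pairs each base (A→U, T→A, G↔C) to build mRNA 5'→3' directly.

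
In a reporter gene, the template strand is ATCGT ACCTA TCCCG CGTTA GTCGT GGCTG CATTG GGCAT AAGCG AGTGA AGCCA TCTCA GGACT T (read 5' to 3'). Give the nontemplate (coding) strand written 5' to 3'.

The coding strand is complementary and antiparallel to the template: take the complement (A↔T, G↔C) and reverse.

5'-AAGTCCTGAGATGGCTTCACTCGCTTATGCCCAATGCAGCCACGACTAACGCGGGATAGGTACGAT-3'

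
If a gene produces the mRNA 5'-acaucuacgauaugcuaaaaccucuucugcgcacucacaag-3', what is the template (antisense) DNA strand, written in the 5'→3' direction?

5′-CTTGTGAGTGCGCAGAAGAGGTTTTAGCATATCGTAGATGT-3′

Replace U with T to get the coding DNA strand: ACATCTACGATATGCTAAAACCTCTTCTGCGCACTCACAAG. The template strand is its reverse complement (complement TGTAGATGCTATACGATTTTGGAGAAGACGCGTGAGTGTTC, then reverse).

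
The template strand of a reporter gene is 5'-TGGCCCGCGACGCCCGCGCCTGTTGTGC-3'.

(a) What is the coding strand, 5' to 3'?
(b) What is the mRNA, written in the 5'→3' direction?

(a) 5'-GCACAACAGGCGCGGGCGTCGCGGGCCA-3'
(b) 5'-GCACAACAGGCGCGGGCGUCGCGGGCCA-3'

(a) The coding strand is the reverse complement of the template: complement ACCGGGCGCTGCGGGCGCGGACAACACG, then reverse.
(b) mRNA has the coding-strand sequence with T→U.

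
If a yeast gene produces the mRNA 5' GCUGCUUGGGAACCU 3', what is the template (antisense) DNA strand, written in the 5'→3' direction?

5'-AGGTTCCCAAGCAGC-3'

Replace U with T to get the coding DNA strand: GCTGCTTGGGAACCT. The template strand is its reverse complement (complement CGACGAACCCTTGGA, then reverse).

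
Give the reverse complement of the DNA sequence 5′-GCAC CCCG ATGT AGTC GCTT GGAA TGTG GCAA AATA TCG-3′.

5'-CGATATTTTGCCACATTCCAAGCGACTACATCGGGGTGC-3'

Complement each base (A↔T, G↔C): CGTGGGGCTACATCAGCGAACCTTACACCGTTTTATAGC. Then reverse.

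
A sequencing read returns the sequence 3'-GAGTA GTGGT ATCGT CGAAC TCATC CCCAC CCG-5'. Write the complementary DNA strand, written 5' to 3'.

5'-CTCATCACCATAGCAGCTTGAGTAGGGGTGGGC-3'

The strand is given 3'→5', so its complement runs 5'→3' in the same left-to-right order: pair each base A↔T, G↔C.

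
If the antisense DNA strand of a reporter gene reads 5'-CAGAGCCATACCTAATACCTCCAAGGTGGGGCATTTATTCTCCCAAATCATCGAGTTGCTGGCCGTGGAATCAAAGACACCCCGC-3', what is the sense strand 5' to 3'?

5'-GCGGGGTGTCTTTGATTCCACGGCCAGCAACTCGATGATTTGGGAGAATAAATGCCCCACCTTGGAGGTATTAGGTATGGCTCTG-3'

The coding strand is complementary and antiparallel to the template: take the complement (A↔T, G↔C) and reverse.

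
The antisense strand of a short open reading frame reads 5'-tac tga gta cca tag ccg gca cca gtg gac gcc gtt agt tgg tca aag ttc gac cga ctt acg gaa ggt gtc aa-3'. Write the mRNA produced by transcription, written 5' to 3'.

The mRNA has the sequence of the coding strand (reverse complement of the template) with T→U. Reverse complement of TACTGAGTACCATAGCCGGCACCAGTGGACGCCGTTAGTTGGTCAAAGTTCGACCGACTTACGGAAGGTGTCAA is TTGACACCTTCCGTAAGTCGGTCGAACTTTGACCAACTAACGGCGTCCACTGGTGCCGGCTATGGTACTCAGTA; then T→U.

5'-UUGACACCUUCCGUAAGUCGGUCGAACUUUGACCAACUAACGGCGUCCACUGGUGCCGGCUAUGGUACUCAGUA-3'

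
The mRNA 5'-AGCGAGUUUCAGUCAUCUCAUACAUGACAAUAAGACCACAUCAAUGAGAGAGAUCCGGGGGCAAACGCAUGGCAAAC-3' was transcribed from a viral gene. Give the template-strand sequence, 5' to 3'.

Replace U with T to get the coding DNA strand: AGCGAGTTTCAGTCATCTCATACATGACAATAAGACCACATCAATGAGAGAGATCCGGGGGCAAACGCATGGCAAAC. The template strand is its reverse complement (complement TCGCTCAAAGTCAGTAGAGTATGTACTGTTATTCTGGTGTAGTTACTCTCTCTAGGCCCCCGTTTGCGTACCGTTTG, then reverse).

5'-GTTTGCCATGCGTTTGCCCCCGGATCTCTCTCATTGATGTGGTCTTATTGTCATGTATGAGATGACTGAAACTCGCT-3'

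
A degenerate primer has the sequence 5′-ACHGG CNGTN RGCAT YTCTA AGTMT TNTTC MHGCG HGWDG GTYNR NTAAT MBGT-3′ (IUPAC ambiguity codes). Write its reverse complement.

Standard pairs A↔T, G↔C; ambiguity codes pair R↔Y, M↔K, W↔W, B↔V, D↔H, N↔N. Complement (TGDCCGNCANYCGTARAGATTCAKAANAAGKDCGCDCWHCCARNYNATTAKVCA), then reverse for 5'→3'.

5′-ACVKATTANYNRACCHWCDCGCDKGAANAAKACTTAGARATGCYNACNGCCDGT-3′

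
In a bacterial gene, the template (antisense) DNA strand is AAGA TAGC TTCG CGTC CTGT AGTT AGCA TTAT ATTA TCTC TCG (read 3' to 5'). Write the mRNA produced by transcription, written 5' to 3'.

5'-UUCUAUCGAAGCGCAGGACAUCAAUCGUAAUAUAAUAGAGAGC-3'

Reading the template 3'→5' as shown, RNA polymerase pairs each base (A→U, T→A, G↔C) to build mRNA 5'→3' directly.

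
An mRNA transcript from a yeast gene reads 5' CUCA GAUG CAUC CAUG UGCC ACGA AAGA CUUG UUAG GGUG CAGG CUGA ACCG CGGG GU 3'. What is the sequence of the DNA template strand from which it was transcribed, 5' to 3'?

5'-ACCCCGCGGTTCAGCCTGCACCCTAACAAGTCTTTCGTGGCACATGGATGCATCTGAG-3'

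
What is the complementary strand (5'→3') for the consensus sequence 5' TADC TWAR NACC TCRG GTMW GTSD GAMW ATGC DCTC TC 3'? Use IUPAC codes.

Standard pairs A↔T, G↔C; ambiguity codes pair R↔Y, M↔K, W↔W, S↔S, D↔H, N↔N. Complement (ATHGAWTYNTGGAGYCCAKWCASHCTKWTACGHGAGAG), then reverse for 5'→3'.

5′-GAGAGHGCATWKTCHSACWKACCYGAGGTNYTWAGHTA-3′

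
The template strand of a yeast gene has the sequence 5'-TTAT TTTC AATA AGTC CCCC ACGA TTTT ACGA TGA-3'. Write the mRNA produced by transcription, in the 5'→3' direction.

The mRNA has the sequence of the coding strand (reverse complement of the template) with T→U. Reverse complement of TTATTTTCAATAAGTCCCCCACGATTTTACGATGA is TCATCGTAAAATCGTGGGGGACTTATTGAAAATAA; then T→U.

5'-UCAUCGUAAAAUCGUGGGGGACUUAUUGAAAAUAA-3'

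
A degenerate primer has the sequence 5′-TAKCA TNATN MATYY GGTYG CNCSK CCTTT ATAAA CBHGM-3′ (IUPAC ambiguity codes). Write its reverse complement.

5'-KCDVGTTTATAAAGGMSGNGCRACCRRATKNATNATGMTA-3'

Standard pairs A↔T, G↔C; ambiguity codes pair Y↔R, M↔K, S↔S, B↔V, H↔D, N↔N. Complement (ATMGTANTANKTARRCCARCGNGSMGGAAATATTTGVDCK), then reverse for 5'→3'.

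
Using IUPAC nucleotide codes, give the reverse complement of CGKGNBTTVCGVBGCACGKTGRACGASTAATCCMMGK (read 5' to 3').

5′-MCKKGGATTASTCGTYCAMCGTGCVBCGBAAVNCMCG-3′

Standard pairs A↔T, G↔C; ambiguity codes pair R↔Y, M↔K, S↔S, B↔V, N↔N. Complement (GCMCNVAABGCBVCGTGCMACYTGCTSATTAGGKKCM), then reverse for 5'→3'.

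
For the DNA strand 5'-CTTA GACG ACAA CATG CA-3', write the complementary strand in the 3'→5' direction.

Base-pairing A↔T, G↔C gives the complement. The complementary strand is antiparallel, so paired with a 5'→3' strand it runs 3'→5'.

3'-GAATCTGCTGTTGTACGT-5'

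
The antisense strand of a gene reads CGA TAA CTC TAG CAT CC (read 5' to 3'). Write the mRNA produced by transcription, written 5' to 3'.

The mRNA has the sequence of the coding strand (reverse complement of the template) with T→U. Reverse complement of CGATAACTCTAGCATCC is GGATGCTAGAGTTATCG; then T→U.

5'-GGAUGCUAGAGUUAUCG-3'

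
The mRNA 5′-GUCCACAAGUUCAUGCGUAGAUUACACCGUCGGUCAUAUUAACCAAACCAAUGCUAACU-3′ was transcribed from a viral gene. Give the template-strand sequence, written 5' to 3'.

5'-AGTTAGCATTGGTTTGGTTAATATGACCGACGGTGTAATCTACGCATGAACTTGTGGAC-3'

Replace U with T to get the coding DNA strand: GTCCACAAGTTCATGCGTAGATTACACCGTCGGTCATATTAACCAAACCAATGCTAACT. The template strand is its reverse complement (complement CAGGTGTTCAAGTACGCATCTAATGTGGCAGCCAGTATAATTGGTTTGGTTACGATTGA, then reverse).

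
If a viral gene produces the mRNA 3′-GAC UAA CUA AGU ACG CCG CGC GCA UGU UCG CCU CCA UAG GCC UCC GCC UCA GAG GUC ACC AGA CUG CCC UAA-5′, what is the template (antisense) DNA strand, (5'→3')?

5'-CTGATTGATTCATGCGGCGCGCGTACAAGCGGAGGTATCCGGAGGCGGAGTCTCCAGTGGTCTGACGGGATT-3'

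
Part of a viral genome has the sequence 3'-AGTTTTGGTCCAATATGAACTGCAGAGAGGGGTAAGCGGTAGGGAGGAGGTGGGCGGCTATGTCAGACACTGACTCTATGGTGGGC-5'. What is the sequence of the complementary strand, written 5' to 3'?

The strand is given 3'→5', so its complement runs 5'→3' in the same left-to-right order: pair each base A↔T, G↔C.

5'-TCAAAACCAGGTTATACTTGACGTCTCTCCCCATTCGCCATCCCTCCTCCACCCGCCGATACAGTCTGTGACTGAGATACCACCCG-3'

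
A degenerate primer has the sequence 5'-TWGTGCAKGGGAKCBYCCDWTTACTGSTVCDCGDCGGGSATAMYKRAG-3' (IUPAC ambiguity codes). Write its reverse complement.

Standard pairs A↔T, G↔C; ambiguity codes pair R↔Y, M↔K, W↔W, S↔S, B↔V, D↔H. Complement (AWCACGTMCCCTMGVRGGHWAATGACSABGHGCHGCCCSTATKRMYTC), then reverse for 5'→3'.

5'-CTYMRKTATSCCCGHCGHGBASCAGTAAWHGGRVGMTCCCMTGCACWA-3'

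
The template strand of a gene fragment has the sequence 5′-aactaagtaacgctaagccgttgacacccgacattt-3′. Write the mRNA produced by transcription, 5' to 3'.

RNA polymerase reads the template 3'→5' and synthesizes mRNA 5'→3' by base-pairing (A→U, T→A, G↔C). The complement of the template is TTGATTCATTGCGATTCGGCAACTGTGGGCTGTAAA; antiparallel, so 5'→3' the coding strand is AAATGTCGGGTGTCAACGGCTTAGCGTTACTTAGTT. Replace T with U for the mRNA.

5'-AAAUGUCGGGUGUCAACGGCUUAGCGUUACUUAGUU-3'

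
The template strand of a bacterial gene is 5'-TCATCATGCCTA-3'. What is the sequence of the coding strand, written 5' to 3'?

5′-TAGGCATGATGA-3′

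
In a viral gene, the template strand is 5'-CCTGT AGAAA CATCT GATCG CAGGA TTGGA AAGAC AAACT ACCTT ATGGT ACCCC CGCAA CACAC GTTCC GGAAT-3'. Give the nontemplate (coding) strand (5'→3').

The coding strand is complementary and antiparallel to the template: take the complement (A↔T, G↔C) and reverse.

5'-ATTCCGGAACGTGTGTTGCGGGGGTACCATAAGGTAGTTTGTCTTTCCAATCCTGCGATCAGATGTTTCTACAGG-3'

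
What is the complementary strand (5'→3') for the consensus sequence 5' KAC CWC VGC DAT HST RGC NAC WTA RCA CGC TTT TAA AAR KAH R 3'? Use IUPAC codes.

Standard pairs A↔T, G↔C; ambiguity codes pair R↔Y, K↔M, W↔W, S↔S, D↔H, V↔B, N↔N. Complement (MTGGWGBCGHTADSAYCGNTGWATYGTGCGAAAATTTTYMTDY), then reverse for 5'→3'.

5'-YDTMYTTTTAAAAGCGTGYTAWGTNGCYASDATHGCBGWGGTM-3'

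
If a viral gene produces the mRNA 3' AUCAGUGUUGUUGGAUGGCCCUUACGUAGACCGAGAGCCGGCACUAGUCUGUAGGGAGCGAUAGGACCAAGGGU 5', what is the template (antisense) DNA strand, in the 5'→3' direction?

5′-TAGTCACAACAACCTACCGGGAATGCATCTGGCTCTCGGCCGTGATCAGACATCCCTCGCTATCCTGGTTCCCA-3′

Written 5'→3' the mRNA is UGGGAACCAGGAUAGCGAGGGAUGUCUGAUCACGGCCGAGAGCCAGAUGCAUUCCCGGUAGGUUGUUGUGACUA, so the coding DNA strand is TGGGAACCAGGATAGCGAGGGATGTCTGATCACGGCCGAGAGCCAGATGCATTCCCGGTAGGTTGTTGTGACTA. The template is its reverse complement.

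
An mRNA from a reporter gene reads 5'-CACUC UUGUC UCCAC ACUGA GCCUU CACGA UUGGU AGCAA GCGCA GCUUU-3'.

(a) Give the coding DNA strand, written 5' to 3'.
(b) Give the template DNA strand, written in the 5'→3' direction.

(a) 5'-CACTCTTGTCTCCACACTGAGCCTTCACGATTGGTAGCAAGCGCAGCTTT-3'
(b) 5'-AAAGCTGCGCTTGCTACCAATCGTGAAGGCTCAGTGTGGAGACAAGAGTG-3'

(a) The coding strand matches the mRNA with U→T.
(b) The template strand is the reverse complement of the coding strand.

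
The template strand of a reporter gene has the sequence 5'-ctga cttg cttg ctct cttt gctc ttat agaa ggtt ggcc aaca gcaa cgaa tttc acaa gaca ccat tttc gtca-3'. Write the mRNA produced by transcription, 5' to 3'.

5'-UGACGAAAAUGGUGUCUUGUGAAAUUCGUUGCUGUUGGCCAACCUUCUAUAAGAGCAAAGAGAGCAAGCAAGUCAG-3'

RNA polymerase reads the template 3'→5' and synthesizes mRNA 5'→3' by base-pairing (A→U, T→A, G↔C). The complement of the template is GACTGAACGAACGAGAGAAACGAGAATATCTTCCAACCGGTTGTCGTTGCTTAAAGTGTTCTGTGGTAAAAGCAGT; antiparallel, so 5'→3' the coding strand is TGACGAAAATGGTGTCTTGTGAAATTCGTTGCTGTTGGCCAACCTTCTATAAGAGCAAAGAGAGCAAGCAAGTCAG. Replace T with U for the mRNA.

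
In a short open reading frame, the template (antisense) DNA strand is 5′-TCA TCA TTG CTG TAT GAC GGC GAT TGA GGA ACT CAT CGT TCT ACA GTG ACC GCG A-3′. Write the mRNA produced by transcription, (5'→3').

The mRNA has the sequence of the coding strand (reverse complement of the template) with T→U. Reverse complement of TCATCATTGCTGTATGACGGCGATTGAGGAACTCATCGTTCTACAGTGACCGCGA is TCGCGGTCACTGTAGAACGATGAGTTCCTCAATCGCCGTCATACAGCAATGATGA; then T→U.

5'-UCGCGGUCACUGUAGAACGAUGAGUUCCUCAAUCGCCGUCAUACAGCAAUGAUGA-3'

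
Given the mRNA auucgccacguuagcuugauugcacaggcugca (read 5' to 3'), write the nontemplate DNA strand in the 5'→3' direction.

The coding DNA strand has the same 5'→3' sequence as the mRNA with U replaced by T.

5′-ATTCGCCACGTTAGCTTGATTGCACAGGCTGCA-3′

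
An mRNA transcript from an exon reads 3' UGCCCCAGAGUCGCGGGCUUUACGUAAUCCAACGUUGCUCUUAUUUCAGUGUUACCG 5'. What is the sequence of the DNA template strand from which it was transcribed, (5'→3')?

5'-ACGGGGTCTCAGCGCCCGAAATGCATTAGGTTGCAACGAGAATAAAGTCACAATGGC-3'

Written 5'→3' the mRNA is GCCAUUGUGACUUUAUUCUCGUUGCAACCUAAUGCAUUUCGGGCGCUGAGACCCCGU, so the coding DNA strand is GCCATTGTGACTTTATTCTCGTTGCAACCTAATGCATTTCGGGCGCTGAGACCCCGT. The template is its reverse complement.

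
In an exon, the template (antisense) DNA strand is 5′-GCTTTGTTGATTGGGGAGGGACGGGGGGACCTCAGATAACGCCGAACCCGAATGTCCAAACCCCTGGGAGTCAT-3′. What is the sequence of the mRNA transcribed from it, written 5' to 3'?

5'-AUGACUCCCAGGGGUUUGGACAUUCGGGUUCGGCGUUAUCUGAGGUCCCCCCGUCCCUCCCCAAUCAACAAAGC-3'

RNA polymerase reads the template 3'→5' and synthesizes mRNA 5'→3' by base-pairing (A→U, T→A, G↔C). The complement of the template is CGAAACAACTAACCCCTCCCTGCCCCCCTGGAGTCTATTGCGGCTTGGGCTTACAGGTTTGGGGACCCTCAGTA; antiparallel, so 5'→3' the coding strand is ATGACTCCCAGGGGTTTGGACATTCGGGTTCGGCGTTATCTGAGGTCCCCCCGTCCCTCCCCAATCAACAAAGC. Replace T with U for the mRNA.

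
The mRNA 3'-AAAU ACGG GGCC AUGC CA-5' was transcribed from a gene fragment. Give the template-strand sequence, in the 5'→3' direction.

Written 5'→3' the mRNA is ACCGUACCGGGGCAUAAA, so the coding DNA strand is ACCGTACCGGGGCATAAA. The template is its reverse complement.

5'-TTTATGCCCCGGTACGGT-3'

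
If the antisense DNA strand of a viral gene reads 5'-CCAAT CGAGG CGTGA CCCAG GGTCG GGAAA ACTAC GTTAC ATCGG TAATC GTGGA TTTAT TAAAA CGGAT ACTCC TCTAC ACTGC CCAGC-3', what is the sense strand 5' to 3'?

The coding strand is complementary and antiparallel to the template: take the complement (A↔T, G↔C) and reverse.

5′-GCTGGGCAGTGTAGAGGAGTATCCGTTTTAATAAATCCACGATTACCGATGTAACGTAGTTTTCCCGACCCTGGGTCACGCCTCGATTGG-3′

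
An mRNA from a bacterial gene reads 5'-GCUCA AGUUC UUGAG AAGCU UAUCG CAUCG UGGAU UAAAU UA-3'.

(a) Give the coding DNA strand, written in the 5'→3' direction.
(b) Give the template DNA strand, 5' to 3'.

(a) 5'-GCTCAAGTTCTTGAGAAGCTTATCGCATCGTGGATTAAATTA-3'
(b) 5'-TAATTTAATCCACGATGCGATAAGCTTCTCAAGAACTTGAGC-3'

(a) The coding strand matches the mRNA with U→T.
(b) The template strand is the reverse complement of the coding strand.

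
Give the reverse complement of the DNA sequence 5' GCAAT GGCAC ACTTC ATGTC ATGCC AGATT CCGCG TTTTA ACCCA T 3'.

Complement each base (A↔T, G↔C): CGTTACCGTGTGAAGTACAGTACGGTCTAAGGCGCAAAATTGGGTA. Then reverse.

5'-ATGGGTTAAAACGCGGAATCTGGCATGACATGAAGTGTGCCATTGC-3'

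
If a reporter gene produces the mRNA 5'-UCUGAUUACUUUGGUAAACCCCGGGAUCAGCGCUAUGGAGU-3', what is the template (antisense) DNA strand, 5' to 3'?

Replace U with T to get the coding DNA strand: TCTGATTACTTTGGTAAACCCCGGGATCAGCGCTATGGAGT. The template strand is its reverse complement (complement AGACTAATGAAACCATTTGGGGCCCTAGTCGCGATACCTCA, then reverse).

5'-ACTCCATAGCGCTGATCCCGGGGTTTACCAAAGTAATCAGA-3'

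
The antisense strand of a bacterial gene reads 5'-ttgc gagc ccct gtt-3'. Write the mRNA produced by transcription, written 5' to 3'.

5'-AACAGGGGCUCGCAA-3'

The mRNA has the sequence of the coding strand (reverse complement of the template) with T→U. Reverse complement of TTGCGAGCCCCTGTT is AACAGGGGCTCGCAA; then T→U.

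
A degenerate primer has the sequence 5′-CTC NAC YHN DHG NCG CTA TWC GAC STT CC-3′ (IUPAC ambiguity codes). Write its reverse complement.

Standard pairs A↔T, G↔C; ambiguity codes pair Y↔R, W↔W, S↔S, D↔H, N↔N. Complement (GAGNTGRDNHDCNGCGATAWGCTGSAAGG), then reverse for 5'→3'.

5'-GGAASGTCGWATAGCGNCDHNDRGTNGAG-3'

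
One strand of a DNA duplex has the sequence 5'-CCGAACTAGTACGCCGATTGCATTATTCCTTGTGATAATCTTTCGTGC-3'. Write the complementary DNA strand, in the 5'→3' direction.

5'-GCACGAAAGATTATCACAAGGAATAATGCAATCGGCGTACTAGTTCGG-3'

Pairing A↔T and G↔C gives GGCTTGATCATGCGGCTAACGTAATAAGGAACACTATTAGAAAGCACG, running 3'→5'. Reverse for the 5'→3' convention.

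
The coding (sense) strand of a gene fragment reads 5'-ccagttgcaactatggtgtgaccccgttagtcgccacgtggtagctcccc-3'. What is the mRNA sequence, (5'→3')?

5'-CCAGUUGCAACUAUGGUGUGACCCCGUUAGUCGCCACGUGGUAGCUCCCC-3'

mRNA has the coding-strand sequence with U in place of T.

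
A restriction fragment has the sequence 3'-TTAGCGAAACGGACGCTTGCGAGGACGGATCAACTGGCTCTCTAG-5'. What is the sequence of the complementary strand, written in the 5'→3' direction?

The strand is given 3'→5', so its complement runs 5'→3' in the same left-to-right order: pair each base A↔T, G↔C.

5'-AATCGCTTTGCCTGCGAACGCTCCTGCCTAGTTGACCGAGAGATC-3'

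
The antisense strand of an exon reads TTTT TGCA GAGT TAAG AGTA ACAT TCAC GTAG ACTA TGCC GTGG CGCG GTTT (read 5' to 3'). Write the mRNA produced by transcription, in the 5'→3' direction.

The mRNA has the sequence of the coding strand (reverse complement of the template) with T→U. Reverse complement of TTTTTGCAGAGTTAAGAGTAACATTCACGTAGACTATGCCGTGGCGCGGTTT is AAACCGCGCCACGGCATAGTCTACGTGAATGTTACTCTTAACTCTGCAAAAA; then T→U.

5'-AAACCGCGCCACGGCAUAGUCUACGUGAAUGUUACUCUUAACUCUGCAAAAA-3'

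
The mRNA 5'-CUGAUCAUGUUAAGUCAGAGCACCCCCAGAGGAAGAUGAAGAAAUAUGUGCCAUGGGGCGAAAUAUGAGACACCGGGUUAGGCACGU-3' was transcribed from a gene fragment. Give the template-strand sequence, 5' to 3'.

Replace U with T to get the coding DNA strand: CTGATCATGTTAAGTCAGAGCACCCCCAGAGGAAGATGAAGAAATATGTGCCATGGGGCGAAATATGAGACACCGGGTTAGGCACGT. The template strand is its reverse complement (complement GACTAGTACAATTCAGTCTCGTGGGGGTCTCCTTCTACTTCTTTATACACGGTACCCCGCTTTATACTCTGTGGCCCAATCCGTGCA, then reverse).

5'-ACGTGCCTAACCCGGTGTCTCATATTTCGCCCCATGGCACATATTTCTTCATCTTCCTCTGGGGGTGCTCTGACTTAACATGATCAG-3'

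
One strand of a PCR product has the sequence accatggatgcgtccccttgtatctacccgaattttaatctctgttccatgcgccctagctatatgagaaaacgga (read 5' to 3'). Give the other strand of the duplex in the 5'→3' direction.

Pairing A↔T and G↔C gives TGGTACCTACGCAGGGGAACATAGATGGGCTTAAAATTAGAGACAAGGTACGCGGGATCGATATACTCTTTTGCCT, running 3'→5'. Reverse for the 5'→3' convention.

5'-TCCGTTTTCTCATATAGCTAGGGCGCATGGAACAGAGATTAAAATTCGGGTAGATACAAGGGGACGCATCCATGGT-3'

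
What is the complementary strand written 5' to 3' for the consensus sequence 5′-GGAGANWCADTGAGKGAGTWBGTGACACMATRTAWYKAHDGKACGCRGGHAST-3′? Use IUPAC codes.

5'-ASTDCCYGCGTMCHDTMRWTAYATKGTGTCACVWACTCMCTCAHTGWNTCTCC-3'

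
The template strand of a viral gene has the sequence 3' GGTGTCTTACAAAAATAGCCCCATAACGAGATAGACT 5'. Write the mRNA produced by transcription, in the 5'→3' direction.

5′-CCACAGAAUGUUUUUAUCGGGGUAUUGCUCUAUCUGA-3′

Reading the template 3'→5' as shown, RNA polymerase pairs each base (A→U, T→A, G↔C) to build mRNA 5'→3' directly.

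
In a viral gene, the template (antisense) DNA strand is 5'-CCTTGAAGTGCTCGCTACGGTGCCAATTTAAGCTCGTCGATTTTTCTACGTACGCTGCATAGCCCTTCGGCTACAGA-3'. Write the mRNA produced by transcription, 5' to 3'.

The mRNA has the sequence of the coding strand (reverse complement of the template) with T→U. Reverse complement of CCTTGAAGTGCTCGCTACGGTGCCAATTTAAGCTCGTCGATTTTTCTACGTACGCTGCATAGCCCTTCGGCTACAGA is TCTGTAGCCGAAGGGCTATGCAGCGTACGTAGAAAAATCGACGAGCTTAAATTGGCACCGTAGCGAGCACTTCAAGG; then T→U.

5'-UCUGUAGCCGAAGGGCUAUGCAGCGUACGUAGAAAAAUCGACGAGCUUAAAUUGGCACCGUAGCGAGCACUUCAAGG-3'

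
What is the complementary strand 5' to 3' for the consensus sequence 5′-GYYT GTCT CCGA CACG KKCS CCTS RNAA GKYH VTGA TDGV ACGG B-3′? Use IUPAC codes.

Standard pairs A↔T, G↔C; ambiguity codes pair R↔Y, K↔M, S↔S, B↔V, D↔H, N↔N. Complement (CRRACAGAGGCTGTGCMMGSGGASYNTTCMRDBACTAHCBTGCCV), then reverse for 5'→3'.

5'-VCCGTBCHATCABDRMCTTNYSAGGSGMMCGTGTCGGAGACARRC-3'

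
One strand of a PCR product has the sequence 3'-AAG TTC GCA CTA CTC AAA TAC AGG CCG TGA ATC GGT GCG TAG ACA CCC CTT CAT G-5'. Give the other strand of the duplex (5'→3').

5'-TTCAAGCGTGATGAGTTTATGTCCGGCACTTAGCCACGCATCTGTGGGGAAGTAC-3'

The strand is given 3'→5', so its complement runs 5'→3' in the same left-to-right order: pair each base A↔T, G↔C.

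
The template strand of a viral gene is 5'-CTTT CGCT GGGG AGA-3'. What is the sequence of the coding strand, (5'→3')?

5'-TCTCCCCAGCGAAAG-3'

The coding strand is complementary and antiparallel to the template: take the complement (A↔T, G↔C) and reverse.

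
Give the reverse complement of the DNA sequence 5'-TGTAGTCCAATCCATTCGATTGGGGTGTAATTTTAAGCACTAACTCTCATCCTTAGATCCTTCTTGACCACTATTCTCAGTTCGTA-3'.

Reading the sequence 3'→5' and pairing each base (A↔T, G↔C) gives the reverse complement directly.

5'-TACGAACTGAGAATAGTGGTCAAGAAGGATCTAAGGATGAGAGTTAGTGCTTAAAATTACACCCCAATCGAATGGATTGGACTACA-3'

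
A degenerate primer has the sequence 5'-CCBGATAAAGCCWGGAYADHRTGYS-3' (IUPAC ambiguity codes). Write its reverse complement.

Standard pairs A↔T, G↔C; ambiguity codes pair R↔Y, W↔W, S↔S, B↔V, D↔H. Complement (GGVCTATTTCGGWCCTRTHDYACRS), then reverse for 5'→3'.

5'-SRCAYDHTRTCCWGGCTTTATCVGG-3'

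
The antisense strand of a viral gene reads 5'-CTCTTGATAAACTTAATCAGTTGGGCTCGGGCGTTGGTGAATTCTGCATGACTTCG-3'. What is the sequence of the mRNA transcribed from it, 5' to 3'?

5'-CGAAGUCAUGCAGAAUUCACCAACGCCCGAGCCCAACUGAUUAAGUUUAUCAAGAG-3'

The mRNA has the sequence of the coding strand (reverse complement of the template) with T→U. Reverse complement of CTCTTGATAAACTTAATCAGTTGGGCTCGGGCGTTGGTGAATTCTGCATGACTTCG is CGAAGTCATGCAGAATTCACCAACGCCCGAGCCCAACTGATTAAGTTTATCAAGAG; then T→U.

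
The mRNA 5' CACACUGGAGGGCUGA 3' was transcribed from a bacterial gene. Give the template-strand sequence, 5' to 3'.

Replace U with T to get the coding DNA strand: CACACTGGAGGGCTGA. The template strand is its reverse complement (complement GTGTGACCTCCCGACT, then reverse).

5'-TCAGCCCTCCAGTGTG-3'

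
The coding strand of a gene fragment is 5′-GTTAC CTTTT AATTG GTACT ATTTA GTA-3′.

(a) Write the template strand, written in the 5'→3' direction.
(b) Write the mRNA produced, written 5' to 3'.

(a) The template strand is the reverse complement of the coding strand: complement CAATGGAAAATTAACCATGATAAATCAT, then reverse.
(b) mRNA matches the coding strand with T→U.

(a) 5'-TACTAAATAGTACCAATTAAAAGGTAAC-3'
(b) 5'-GUUACCUUUUAAUUGGUACUAUUUAGUA-3'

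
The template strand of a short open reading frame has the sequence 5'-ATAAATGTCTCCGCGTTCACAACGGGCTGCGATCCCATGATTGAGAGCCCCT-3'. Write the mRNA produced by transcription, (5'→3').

5'-AGGGGCUCUCAAUCAUGGGAUCGCAGCCCGUUGUGAACGCGGAGACAUUUAU-3'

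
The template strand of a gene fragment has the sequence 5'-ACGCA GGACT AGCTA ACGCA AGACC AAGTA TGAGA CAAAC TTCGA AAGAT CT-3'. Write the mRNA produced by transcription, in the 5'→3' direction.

The mRNA has the sequence of the coding strand (reverse complement of the template) with T→U. Reverse complement of ACGCAGGACTAGCTAACGCAAGACCAAGTATGAGACAAACTTCGAAAGATCT is AGATCTTTCGAAGTTTGTCTCATACTTGGTCTTGCGTTAGCTAGTCCTGCGT; then T→U.

5'-AGAUCUUUCGAAGUUUGUCUCAUACUUGGUCUUGCGUUAGCUAGUCCUGCGU-3'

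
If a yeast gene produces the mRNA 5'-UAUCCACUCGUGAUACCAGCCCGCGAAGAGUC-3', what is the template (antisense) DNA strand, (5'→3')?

Replace U with T to get the coding DNA strand: TATCCACTCGTGATACCAGCCCGCGAAGAGTC. The template strand is its reverse complement (complement ATAGGTGAGCACTATGGTCGGGCGCTTCTCAG, then reverse).

5'-GACTCTTCGCGGGCTGGTATCACGAGTGGATA-3'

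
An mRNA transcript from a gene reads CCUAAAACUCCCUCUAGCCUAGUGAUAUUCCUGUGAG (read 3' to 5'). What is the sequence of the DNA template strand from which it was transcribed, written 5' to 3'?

Written 5'→3' the mRNA is GAGUGUCCUUAUAGUGAUCCGAUCUCCCUCAAAAUCC, so the coding DNA strand is GAGTGTCCTTATAGTGATCCGATCTCCCTCAAAATCC. The template is its reverse complement.

5'-GGATTTTGAGGGAGATCGGATCACTATAAGGACACTC-3'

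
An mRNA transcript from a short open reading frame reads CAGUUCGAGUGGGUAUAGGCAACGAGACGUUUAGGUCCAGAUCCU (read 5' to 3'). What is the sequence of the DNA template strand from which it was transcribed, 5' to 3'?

Replace U with T to get the coding DNA strand: CAGTTCGAGTGGGTATAGGCAACGAGACGTTTAGGTCCAGATCCT. The template strand is its reverse complement (complement GTCAAGCTCACCCATATCCGTTGCTCTGCAAATCCAGGTCTAGGA, then reverse).

5'-AGGATCTGGACCTAAACGTCTCGTTGCCTATACCCACTCGAACTG-3'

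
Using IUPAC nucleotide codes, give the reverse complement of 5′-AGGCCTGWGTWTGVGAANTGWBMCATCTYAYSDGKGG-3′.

5'-CCMCHSRTRAGATGKVWCANTTCBCAWACWCAGGCCT-3'

Standard pairs A↔T, G↔C; ambiguity codes pair Y↔R, M↔K, W↔W, S↔S, B↔V, D↔H, N↔N. Complement (TCCGGACWCAWACBCTTNACWVKGTAGARTRSHCMCC), then reverse for 5'→3'.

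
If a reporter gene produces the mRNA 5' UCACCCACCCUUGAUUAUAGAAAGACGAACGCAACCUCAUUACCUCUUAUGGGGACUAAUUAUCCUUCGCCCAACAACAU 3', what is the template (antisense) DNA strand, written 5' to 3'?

5'-ATGTTGTTGGGCGAAGGATAATTAGTCCCCATAAGAGGTAATGAGGTTGCGTTCGTCTTTCTATAATCAAGGGTGGGTGA-3'

Replace U with T to get the coding DNA strand: TCACCCACCCTTGATTATAGAAAGACGAACGCAACCTCATTACCTCTTATGGGGACTAATTATCCTTCGCCCAACAACAT. The template strand is its reverse complement (complement AGTGGGTGGGAACTAATATCTTTCTGCTTGCGTTGGAGTAATGGAGAATACCCCTGATTAATAGGAAGCGGGTTGTTGTA, then reverse).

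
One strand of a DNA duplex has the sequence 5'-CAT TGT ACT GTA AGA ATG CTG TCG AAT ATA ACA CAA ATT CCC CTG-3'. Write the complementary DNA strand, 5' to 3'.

Pairing A↔T and G↔C gives GTAACATGACATTCTTACGACAGCTTATATTGTGTTTAAGGGGAC, running 3'→5'. Reverse for the 5'→3' convention.

5'-CAGGGGAATTTGTGTTATATTCGACAGCATTCTTACAGTACAATG-3'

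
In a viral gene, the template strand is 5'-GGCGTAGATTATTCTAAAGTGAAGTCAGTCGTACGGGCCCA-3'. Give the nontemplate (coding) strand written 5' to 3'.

5′-TGGGCCCGTACGACTGACTTCACTTTAGAATAATCTACGCC-3′

The coding strand is complementary and antiparallel to the template: take the complement (A↔T, G↔C) and reverse.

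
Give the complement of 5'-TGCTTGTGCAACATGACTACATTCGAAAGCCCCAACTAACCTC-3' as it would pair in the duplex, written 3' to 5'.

3'-ACGAACACGTTGTACTGATGTAAGCTTTCGGGGTTGATTGGAG-5'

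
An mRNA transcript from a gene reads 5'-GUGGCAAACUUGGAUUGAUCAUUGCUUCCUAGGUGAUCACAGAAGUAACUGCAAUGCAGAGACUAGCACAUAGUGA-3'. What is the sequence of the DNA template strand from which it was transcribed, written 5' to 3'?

Replace U with T to get the coding DNA strand: GTGGCAAACTTGGATTGATCATTGCTTCCTAGGTGATCACAGAAGTAACTGCAATGCAGAGACTAGCACATAGTGA. The template strand is its reverse complement (complement CACCGTTTGAACCTAACTAGTAACGAAGGATCCACTAGTGTCTTCATTGACGTTACGTCTCTGATCGTGTATCACT, then reverse).

5′-TCACTATGTGCTAGTCTCTGCATTGCAGTTACTTCTGTGATCACCTAGGAAGCAATGATCAATCCAAGTTTGCCAC-3′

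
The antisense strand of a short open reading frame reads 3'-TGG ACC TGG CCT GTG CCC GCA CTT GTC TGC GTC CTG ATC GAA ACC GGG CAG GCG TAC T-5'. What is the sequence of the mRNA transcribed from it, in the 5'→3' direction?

Reading the template 3'→5' as shown, RNA polymerase pairs each base (A→U, T→A, G↔C) to build mRNA 5'→3' directly.

5'-ACCUGGACCGGACACGGGCGUGAACAGACGCAGGACUAGCUUUGGCCCGUCCGCAUGA-3'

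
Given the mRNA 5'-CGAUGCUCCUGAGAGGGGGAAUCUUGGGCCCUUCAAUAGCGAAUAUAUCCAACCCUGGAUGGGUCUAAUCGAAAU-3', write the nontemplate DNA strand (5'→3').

The coding DNA strand has the same 5'→3' sequence as the mRNA with U replaced by T.

5'-CGATGCTCCTGAGAGGGGGAATCTTGGGCCCTTCAATAGCGAATATATCCAACCCTGGATGGGTCTAATCGAAAT-3'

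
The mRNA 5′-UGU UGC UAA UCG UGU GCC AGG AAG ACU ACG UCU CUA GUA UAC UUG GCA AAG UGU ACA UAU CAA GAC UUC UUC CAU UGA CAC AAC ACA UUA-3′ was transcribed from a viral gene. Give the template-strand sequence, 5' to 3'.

5'-TAATGTGTTGTGTCAATGGAAGAAGTCTTGATATGTACACTTTGCCAAGTATACTAGAGACGTAGTCTTCCTGGCACACGATTAGCAACA-3'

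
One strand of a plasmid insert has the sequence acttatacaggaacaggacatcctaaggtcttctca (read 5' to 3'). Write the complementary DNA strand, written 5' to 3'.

The complement of ACTTATACAGGAACAGGACATCCTAAGGTCTTCTCA is TGAATATGTCCTTGTCCTGTAGGATTCCAGAAGAGT (A↔T, G↔C). DNA strands are antiparallel, so the complementary strand runs 3'→5'; reversing gives the 5'→3' form.

5'-TGAGAAGACCTTAGGATGTCCTGTTCCTGTATAAGT-3'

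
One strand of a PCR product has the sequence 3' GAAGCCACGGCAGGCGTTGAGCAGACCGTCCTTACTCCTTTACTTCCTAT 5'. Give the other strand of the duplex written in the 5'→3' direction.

5'-CTTCGGTGCCGTCCGCAACTCGTCTGGCAGGAATGAGGAAATGAAGGATA-3'

The strand is given 3'→5', so its complement runs 5'→3' in the same left-to-right order: pair each base A↔T, G↔C.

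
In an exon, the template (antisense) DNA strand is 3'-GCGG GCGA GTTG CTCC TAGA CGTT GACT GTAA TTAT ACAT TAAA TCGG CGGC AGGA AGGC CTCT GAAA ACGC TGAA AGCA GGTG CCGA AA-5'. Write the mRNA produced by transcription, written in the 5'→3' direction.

Reading the template 3'→5' as shown, RNA polymerase pairs each base (A→U, T→A, G↔C) to build mRNA 5'→3' directly.

5'-CGCCCGCUCAACGAGGAUCUGCAACUGACAUUAAUAUGUAAUUUAGCCGCCGUCCUUCCGGAGACUUUUGCGACUUUCGUCCACGGCUUU-3'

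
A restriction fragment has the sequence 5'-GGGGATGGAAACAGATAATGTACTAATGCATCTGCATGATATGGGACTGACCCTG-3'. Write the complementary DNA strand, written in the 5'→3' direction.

Pairing A↔T and G↔C gives CCCCTACCTTTGTCTATTACATGATTACGTAGACGTACTATACCCTGACTGGGAC, running 3'→5'. Reverse for the 5'→3' convention.

5'-CAGGGTCAGTCCCATATCATGCAGATGCATTAGTACATTATCTGTTTCCATCCCC-3'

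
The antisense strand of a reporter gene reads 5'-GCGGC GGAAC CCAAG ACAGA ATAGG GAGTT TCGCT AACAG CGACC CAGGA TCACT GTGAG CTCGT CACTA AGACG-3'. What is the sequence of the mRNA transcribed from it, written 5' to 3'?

5'-CGUCUUAGUGACGAGCUCACAGUGAUCCUGGGUCGCUGUUAGCGAAACUCCCUAUUCUGUCUUGGGUUCCGCCGC-3'

RNA polymerase reads the template 3'→5' and synthesizes mRNA 5'→3' by base-pairing (A→U, T→A, G↔C). The complement of the template is CGCCGCCTTGGGTTCTGTCTTATCCCTCAAAGCGATTGTCGCTGGGTCCTAGTGACACTCGAGCAGTGATTCTGC; antiparallel, so 5'→3' the coding strand is CGTCTTAGTGACGAGCTCACAGTGATCCTGGGTCGCTGTTAGCGAAACTCCCTATTCTGTCTTGGGTTCCGCCGC. Replace T with U for the mRNA.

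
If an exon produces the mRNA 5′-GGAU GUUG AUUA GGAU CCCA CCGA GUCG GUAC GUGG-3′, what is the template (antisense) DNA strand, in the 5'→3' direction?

Replace U with T to get the coding DNA strand: GGATGTTGATTAGGATCCCACCGAGTCGGTACGTGG. The template strand is its reverse complement (complement CCTACAACTAATCCTAGGGTGGCTCAGCCATGCACC, then reverse).

5'-CCACGTACCGACTCGGTGGGATCCTAATCAACATCC-3'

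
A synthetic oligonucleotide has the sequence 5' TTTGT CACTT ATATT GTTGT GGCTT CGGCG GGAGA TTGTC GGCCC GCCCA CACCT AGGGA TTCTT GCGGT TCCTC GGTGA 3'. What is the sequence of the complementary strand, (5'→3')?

5'-TCACCGAGGAACCGCAAGAATCCCTAGGTGTGGGCGGGCCGACAATCTCCCGCCGAAGCCACAACAATATAAGTGACAAA-3'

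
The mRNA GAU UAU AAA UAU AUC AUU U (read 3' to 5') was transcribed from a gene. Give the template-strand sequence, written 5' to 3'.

Written 5'→3' the mRNA is UUUACUAUAUAAAUAUUAG, so the coding DNA strand is TTTACTATATAAATATTAG. The template is its reverse complement.

5'-CTAATATTTATATAGTAAA-3'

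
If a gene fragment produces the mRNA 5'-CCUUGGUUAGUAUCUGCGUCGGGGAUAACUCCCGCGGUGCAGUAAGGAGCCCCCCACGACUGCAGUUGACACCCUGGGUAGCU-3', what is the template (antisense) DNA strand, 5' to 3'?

5'-AGCTACCCAGGGTGTCAACTGCAGTCGTGGGGGGCTCCTTACTGCACCGCGGGAGTTATCCCCGACGCAGATACTAACCAAGG-3'

Replace U with T to get the coding DNA strand: CCTTGGTTAGTATCTGCGTCGGGGATAACTCCCGCGGTGCAGTAAGGAGCCCCCCACGACTGCAGTTGACACCCTGGGTAGCT. The template strand is its reverse complement (complement GGAACCAATCATAGACGCAGCCCCTATTGAGGGCGCCACGTCATTCCTCGGGGGGTGCTGACGTCAACTGTGGGACCCATCGA, then reverse).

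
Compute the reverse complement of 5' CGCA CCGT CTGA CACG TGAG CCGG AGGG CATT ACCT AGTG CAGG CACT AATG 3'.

5′-CATTAGTGCCTGCACTAGGTAATGCCCTCCGGCTCACGTGTCAGACGGTGCG-3′

Reading the sequence 3'→5' and pairing each base (A↔T, G↔C) gives the reverse complement directly.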